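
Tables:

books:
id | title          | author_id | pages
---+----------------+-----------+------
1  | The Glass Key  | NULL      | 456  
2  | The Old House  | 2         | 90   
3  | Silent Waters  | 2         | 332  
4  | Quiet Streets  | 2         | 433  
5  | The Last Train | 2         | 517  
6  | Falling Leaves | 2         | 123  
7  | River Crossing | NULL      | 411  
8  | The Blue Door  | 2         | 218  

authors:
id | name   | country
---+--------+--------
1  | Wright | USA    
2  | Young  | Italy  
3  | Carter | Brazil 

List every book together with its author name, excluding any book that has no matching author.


INNER JOIN keeps only books rows whose author_id matches an id in authors. Walk through each book:
  - book 1 (The Glass Key): author_id=NULL, no match -> dropped
  - book 2 (The Old House): author_id=2 -> matches Young
  - book 3 (Silent Waters): author_id=2 -> matches Young
  - book 4 (Quiet Streets): author_id=2 -> matches Young
  - book 5 (The Last Train): author_id=2 -> matches Young
  - book 6 (Falling Leaves): author_id=2 -> matches Young
  - book 7 (River Crossing): author_id=NULL, no match -> dropped
  - book 8 (The Blue Door): author_id=2 -> matches Young
So 2 of 8 rows are dropped.

SQL:
SELECT a.title, b.name AS author
FROM books a
INNER JOIN authors b ON a.author_id = b.id

Result:
title          | author
---------------+-------
The Old House  | Young 
Silent Waters  | Young 
Quiet Streets  | Young 
The Last Train | Young 
Falling Leaves | Young 
The Blue Door  | Young 


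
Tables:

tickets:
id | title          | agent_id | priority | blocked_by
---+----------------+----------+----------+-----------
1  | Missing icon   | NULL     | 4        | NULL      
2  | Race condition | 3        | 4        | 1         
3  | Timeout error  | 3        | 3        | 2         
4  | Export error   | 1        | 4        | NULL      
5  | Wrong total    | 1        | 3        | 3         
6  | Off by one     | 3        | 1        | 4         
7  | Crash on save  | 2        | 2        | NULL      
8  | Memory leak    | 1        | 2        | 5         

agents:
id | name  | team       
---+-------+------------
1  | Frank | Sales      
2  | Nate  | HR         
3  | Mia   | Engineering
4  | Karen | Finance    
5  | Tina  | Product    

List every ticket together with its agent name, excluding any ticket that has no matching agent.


INNER JOIN keeps only tickets rows whose agent_id matches an id in agents. Walk through each ticket:
  - ticket 1 (Missing icon): agent_id=NULL, no match -> dropped
  - ticket 2 (Race condition): agent_id=3 -> matches Mia
  - ticket 3 (Timeout error): agent_id=3 -> matches Mia
  - ticket 4 (Export error): agent_id=1 -> matches Frank
  - ticket 5 (Wrong total): agent_id=1 -> matches Frank
  - ticket 6 (Off by one): agent_id=3 -> matches Mia
  - ticket 7 (Crash on save): agent_id=2 -> matches Nate
  - ticket 8 (Memory leak): agent_id=1 -> matches Frank
So 1 of 8 rows is dropped.

SQL:
SELECT a.title, b.name AS agent
FROM tickets a
INNER JOIN agents b ON a.agent_id = b.id

Result:
title          | agent
---------------+------
Race condition | Mia  
Timeout error  | Mia  
Export error   | Frank
Wrong total    | Frank
Off by one     | Mia  
Crash on save  | Nate 
Memory leak    | Frank


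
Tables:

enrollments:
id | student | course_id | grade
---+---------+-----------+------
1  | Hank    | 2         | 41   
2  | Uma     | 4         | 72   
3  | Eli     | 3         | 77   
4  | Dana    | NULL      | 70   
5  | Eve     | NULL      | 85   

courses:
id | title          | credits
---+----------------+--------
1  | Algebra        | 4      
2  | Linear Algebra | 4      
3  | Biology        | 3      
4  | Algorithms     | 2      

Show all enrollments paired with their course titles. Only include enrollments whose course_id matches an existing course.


INNER JOIN keeps only enrollments rows whose course_id matches an id in courses. Walk through each enrollment:
  - enrollment 1 (Hank): course_id=2 -> matches Linear Algebra
  - enrollment 2 (Uma): course_id=4 -> matches Algorithms
  - enrollment 3 (Eli): course_id=3 -> matches Biology
  - enrollment 4 (Dana): course_id=NULL, no match -> dropped
  - enrollment 5 (Eve): course_id=NULL, no match -> dropped
So 2 of 5 rows are dropped.

SQL:
SELECT a.student, b.title AS course
FROM enrollments a
INNER JOIN courses b ON a.course_id = b.id

Result:
student | course        
--------+---------------
Hank    | Linear Algebra
Uma     | Algorithms    
Eli     | Biology       


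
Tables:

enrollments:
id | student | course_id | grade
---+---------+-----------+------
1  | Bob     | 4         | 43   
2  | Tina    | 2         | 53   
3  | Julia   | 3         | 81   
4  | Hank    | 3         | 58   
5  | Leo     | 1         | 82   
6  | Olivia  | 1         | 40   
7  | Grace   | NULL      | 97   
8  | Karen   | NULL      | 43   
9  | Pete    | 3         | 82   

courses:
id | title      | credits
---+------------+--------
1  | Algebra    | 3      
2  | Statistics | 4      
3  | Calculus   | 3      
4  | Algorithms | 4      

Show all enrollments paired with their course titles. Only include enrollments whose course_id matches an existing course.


INNER JOIN keeps only enrollments rows whose course_id matches an id in courses. Walk through each enrollment:
  - enrollment 1 (Bob): course_id=4 -> matches Algorithms
  - enrollment 2 (Tina): course_id=2 -> matches Statistics
  - enrollment 3 (Julia): course_id=3 -> matches Calculus
  - enrollment 4 (Hank): course_id=3 -> matches Calculus
  - enrollment 5 (Leo): course_id=1 -> matches Algebra
  - enrollment 6 (Olivia): course_id=1 -> matches Algebra
  - enrollment 7 (Grace): course_id=NULL, no match -> dropped
  - enrollment 8 (Karen): course_id=NULL, no match -> dropped
  - enrollment 9 (Pete): course_id=3 -> matches Calculus
So 2 of 9 rows are dropped.

SQL:
SELECT a.student, b.title AS course
FROM enrollments a
INNER JOIN courses b ON a.course_id = b.id

Result:
student | course    
--------+-----------
Bob     | Algorithms
Tina    | Statistics
Julia   | Calculus  
Hank    | Calculus  
Leo     | Algebra   
Olivia  | Algebra   
Pete    | Calculus  


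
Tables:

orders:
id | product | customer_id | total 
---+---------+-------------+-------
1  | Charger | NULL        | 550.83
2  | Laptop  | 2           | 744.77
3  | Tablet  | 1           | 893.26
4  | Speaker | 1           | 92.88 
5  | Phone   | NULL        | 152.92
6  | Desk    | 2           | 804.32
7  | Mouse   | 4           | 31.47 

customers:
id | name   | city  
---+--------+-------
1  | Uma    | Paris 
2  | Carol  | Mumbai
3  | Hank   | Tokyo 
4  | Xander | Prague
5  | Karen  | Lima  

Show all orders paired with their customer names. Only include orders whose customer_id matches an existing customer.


INNER JOIN keeps only orders rows whose customer_id matches an id in customers. Walk through each order:
  - order 1 (Charger): customer_id=NULL, no match -> dropped
  - order 2 (Laptop): customer_id=2 -> matches Carol
  - order 3 (Tablet): customer_id=1 -> matches Uma
  - order 4 (Speaker): customer_id=1 -> matches Uma
  - order 5 (Phone): customer_id=NULL, no match -> dropped
  - order 6 (Desk): customer_id=2 -> matches Carol
  - order 7 (Mouse): customer_id=4 -> matches Xander
So 2 of 7 rows are dropped.

SQL:
SELECT a.product, b.name AS customer
FROM orders a
INNER JOIN customers b ON a.customer_id = b.id

Result:
product | customer
--------+---------
Laptop  | Carol   
Tablet  | Uma     
Speaker | Uma     
Desk    | Carol   
Mouse   | Xander  


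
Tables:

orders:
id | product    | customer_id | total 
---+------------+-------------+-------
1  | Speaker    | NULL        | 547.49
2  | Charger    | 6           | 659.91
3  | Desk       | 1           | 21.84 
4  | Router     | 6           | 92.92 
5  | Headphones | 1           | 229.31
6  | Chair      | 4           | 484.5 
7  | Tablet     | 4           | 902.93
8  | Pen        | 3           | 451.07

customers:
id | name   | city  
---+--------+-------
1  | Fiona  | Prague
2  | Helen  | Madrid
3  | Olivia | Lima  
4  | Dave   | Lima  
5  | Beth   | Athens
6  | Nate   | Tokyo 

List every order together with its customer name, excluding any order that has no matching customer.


INNER JOIN keeps only orders rows whose customer_id matches an id in customers. Walk through each order:
  - order 1 (Speaker): customer_id=NULL, no match -> dropped
  - order 2 (Charger): customer_id=6 -> matches Nate
  - order 3 (Desk): customer_id=1 -> matches Fiona
  - order 4 (Router): customer_id=6 -> matches Nate
  - order 5 (Headphones): customer_id=1 -> matches Fiona
  - order 6 (Chair): customer_id=4 -> matches Dave
  - order 7 (Tablet): customer_id=4 -> matches Dave
  - order 8 (Pen): customer_id=3 -> matches Olivia
So 1 of 8 rows is dropped.

SQL:
SELECT a.product, b.name AS customer
FROM orders a
INNER JOIN customers b ON a.customer_id = b.id

Result:
product    | customer
-----------+---------
Charger    | Nate    
Desk       | Fiona   
Router     | Nate    
Headphones | Fiona   
Chair      | Dave    
Tablet     | Dave    
Pen        | Olivia  


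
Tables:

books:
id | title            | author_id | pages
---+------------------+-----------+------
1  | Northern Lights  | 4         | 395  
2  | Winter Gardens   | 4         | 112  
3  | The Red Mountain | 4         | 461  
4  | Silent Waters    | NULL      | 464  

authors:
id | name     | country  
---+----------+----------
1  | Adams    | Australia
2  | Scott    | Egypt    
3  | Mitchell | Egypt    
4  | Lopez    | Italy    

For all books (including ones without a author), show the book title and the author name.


LEFT JOIN keeps every row from books (the left table); where author_id has no match in authors, the author columns become NULL. Walk through each book:
  - book 1 (Northern Lights): author_id=4 -> matches Lopez
  - book 2 (Winter Gardens): author_id=4 -> matches Lopez
  - book 3 (The Red Mountain): author_id=4 -> matches Lopez
  - book 4 (Silent Waters): author_id=NULL, no match -> kept with NULL
All 4 rows appear; 1 has NULL author.

SQL:
SELECT a.title, b.name AS author
FROM books a
LEFT JOIN authors b ON a.author_id = b.id

Result:
title            | author
-----------------+-------
Northern Lights  | Lopez 
Winter Gardens   | Lopez 
The Red Mountain | Lopez 
Silent Waters    | NULL  


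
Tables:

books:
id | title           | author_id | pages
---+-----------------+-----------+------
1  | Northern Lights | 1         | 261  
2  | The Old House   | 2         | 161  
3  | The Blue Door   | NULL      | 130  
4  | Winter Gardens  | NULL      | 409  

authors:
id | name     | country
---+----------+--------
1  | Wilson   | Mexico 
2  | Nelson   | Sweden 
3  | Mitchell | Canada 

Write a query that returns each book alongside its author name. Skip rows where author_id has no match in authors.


INNER JOIN keeps only books rows whose author_id matches an id in authors. Walk through each book:
  - book 1 (Northern Lights): author_id=1 -> matches Wilson
  - book 2 (The Old House): author_id=2 -> matches Nelson
  - book 3 (The Blue Door): author_id=NULL, no match -> dropped
  - book 4 (Winter Gardens): author_id=NULL, no match -> dropped
So 2 of 4 rows are dropped.

SQL:
SELECT a.title, b.name AS author
FROM books a
INNER JOIN authors b ON a.author_id = b.id

Result:
title           | author
----------------+-------
Northern Lights | Wilson
The Old House   | Nelson


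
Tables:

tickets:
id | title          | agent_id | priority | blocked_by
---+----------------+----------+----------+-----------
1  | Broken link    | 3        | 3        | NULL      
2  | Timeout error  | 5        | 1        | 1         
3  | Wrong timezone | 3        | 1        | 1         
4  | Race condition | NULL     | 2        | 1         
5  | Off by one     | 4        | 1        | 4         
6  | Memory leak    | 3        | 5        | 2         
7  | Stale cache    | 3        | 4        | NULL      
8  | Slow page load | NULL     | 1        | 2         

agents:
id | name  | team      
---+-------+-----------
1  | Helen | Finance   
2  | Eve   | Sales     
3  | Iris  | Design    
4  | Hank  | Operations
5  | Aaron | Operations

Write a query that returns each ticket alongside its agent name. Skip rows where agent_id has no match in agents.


INNER JOIN keeps only tickets rows whose agent_id matches an id in agents. Walk through each ticket:
  - ticket 1 (Broken link): agent_id=3 -> matches Iris
  - ticket 2 (Timeout error): agent_id=5 -> matches Aaron
  - ticket 3 (Wrong timezone): agent_id=3 -> matches Iris
  - ticket 4 (Race condition): agent_id=NULL, no match -> dropped
  - ticket 5 (Off by one): agent_id=4 -> matches Hank
  - ticket 6 (Memory leak): agent_id=3 -> matches Iris
  - ticket 7 (Stale cache): agent_id=3 -> matches Iris
  - ticket 8 (Slow page load): agent_id=NULL, no match -> dropped
So 2 of 8 rows are dropped.

SQL:
SELECT a.title, b.name AS agent
FROM tickets a
INNER JOIN agents b ON a.agent_id = b.id

Result:
title          | agent
---------------+------
Broken link    | Iris 
Timeout error  | Aaron
Wrong timezone | Iris 
Off by one     | Hank 
Memory leak    | Iris 
Stale cache    | Iris 


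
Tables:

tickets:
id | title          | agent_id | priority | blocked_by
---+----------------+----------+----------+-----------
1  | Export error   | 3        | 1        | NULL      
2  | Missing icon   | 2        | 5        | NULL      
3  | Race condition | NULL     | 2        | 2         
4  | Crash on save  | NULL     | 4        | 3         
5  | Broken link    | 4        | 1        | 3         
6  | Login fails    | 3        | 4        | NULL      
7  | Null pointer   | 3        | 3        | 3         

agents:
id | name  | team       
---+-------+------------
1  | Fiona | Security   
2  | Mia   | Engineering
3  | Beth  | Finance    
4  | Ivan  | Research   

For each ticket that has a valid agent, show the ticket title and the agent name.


INNER JOIN keeps only tickets rows whose agent_id matches an id in agents. Walk through each ticket:
  - ticket 1 (Export error): agent_id=3 -> matches Beth
  - ticket 2 (Missing icon): agent_id=2 -> matches Mia
  - ticket 3 (Race condition): agent_id=NULL, no match -> dropped
  - ticket 4 (Crash on save): agent_id=NULL, no match -> dropped
  - ticket 5 (Broken link): agent_id=4 -> matches Ivan
  - ticket 6 (Login fails): agent_id=3 -> matches Beth
  - ticket 7 (Null pointer): agent_id=3 -> matches Beth
So 2 of 7 rows are dropped.

SQL:
SELECT a.title, b.name AS agent
FROM tickets a
INNER JOIN agents b ON a.agent_id = b.id

Result:
title        | agent
-------------+------
Export error | Beth 
Missing icon | Mia  
Broken link  | Ivan 
Login fails  | Beth 
Null pointer | Beth 


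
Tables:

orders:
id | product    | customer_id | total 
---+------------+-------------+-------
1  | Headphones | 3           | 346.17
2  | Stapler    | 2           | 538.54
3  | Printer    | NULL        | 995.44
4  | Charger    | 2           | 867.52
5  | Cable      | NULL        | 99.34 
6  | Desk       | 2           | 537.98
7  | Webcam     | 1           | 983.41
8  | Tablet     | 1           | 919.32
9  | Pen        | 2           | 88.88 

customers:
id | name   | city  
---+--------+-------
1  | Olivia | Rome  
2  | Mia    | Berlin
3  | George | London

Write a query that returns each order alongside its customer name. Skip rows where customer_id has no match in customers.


INNER JOIN keeps only orders rows whose customer_id matches an id in customers. Walk through each order:
  - order 1 (Headphones): customer_id=3 -> matches George
  - order 2 (Stapler): customer_id=2 -> matches Mia
  - order 3 (Printer): customer_id=NULL, no match -> dropped
  - order 4 (Charger): customer_id=2 -> matches Mia
  - order 5 (Cable): customer_id=NULL, no match -> dropped
  - order 6 (Desk): customer_id=2 -> matches Mia
  - order 7 (Webcam): customer_id=1 -> matches Olivia
  - order 8 (Tablet): customer_id=1 -> matches Olivia
  - order 9 (Pen): customer_id=2 -> matches Mia
So 2 of 9 rows are dropped.

SQL:
SELECT a.product, b.name AS customer
FROM orders a
INNER JOIN customers b ON a.customer_id = b.id

Result:
product    | customer
-----------+---------
Headphones | George  
Stapler    | Mia     
Charger    | Mia     
Desk       | Mia     
Webcam     | Olivia  
Tablet     | Olivia  
Pen        | Mia     


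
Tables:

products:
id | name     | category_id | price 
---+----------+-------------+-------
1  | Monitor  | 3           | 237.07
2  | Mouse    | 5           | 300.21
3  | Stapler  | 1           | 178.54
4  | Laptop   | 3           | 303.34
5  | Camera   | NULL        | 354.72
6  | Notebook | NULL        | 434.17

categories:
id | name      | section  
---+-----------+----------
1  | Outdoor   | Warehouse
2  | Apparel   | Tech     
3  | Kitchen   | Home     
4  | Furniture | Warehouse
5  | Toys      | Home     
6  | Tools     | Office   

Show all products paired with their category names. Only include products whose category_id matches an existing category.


INNER JOIN keeps only products rows whose category_id matches an id in categories. Walk through each product:
  - product 1 (Monitor): category_id=3 -> matches Kitchen
  - product 2 (Mouse): category_id=5 -> matches Toys
  - product 3 (Stapler): category_id=1 -> matches Outdoor
  - product 4 (Laptop): category_id=3 -> matches Kitchen
  - product 5 (Camera): category_id=NULL, no match -> dropped
  - product 6 (Notebook): category_id=NULL, no match -> dropped
So 2 of 6 rows are dropped.

SQL:
SELECT a.name, b.name AS category
FROM products a
INNER JOIN categories b ON a.category_id = b.id

Result:
name    | category
--------+---------
Monitor | Kitchen 
Mouse   | Toys    
Stapler | Outdoor 
Laptop  | Kitchen 


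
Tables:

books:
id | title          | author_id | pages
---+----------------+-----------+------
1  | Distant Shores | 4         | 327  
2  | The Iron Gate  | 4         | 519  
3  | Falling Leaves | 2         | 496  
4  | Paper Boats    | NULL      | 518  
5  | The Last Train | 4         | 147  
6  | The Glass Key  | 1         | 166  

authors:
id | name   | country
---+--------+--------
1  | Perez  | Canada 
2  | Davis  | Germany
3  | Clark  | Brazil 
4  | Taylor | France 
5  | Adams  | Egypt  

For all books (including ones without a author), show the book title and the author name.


LEFT JOIN keeps every row from books (the left table); where author_id has no match in authors, the author columns become NULL. Walk through each book:
  - book 1 (Distant Shores): author_id=4 -> matches Taylor
  - book 2 (The Iron Gate): author_id=4 -> matches Taylor
  - book 3 (Falling Leaves): author_id=2 -> matches Davis
  - book 4 (Paper Boats): author_id=NULL, no match -> kept with NULL
  - book 5 (The Last Train): author_id=4 -> matches Taylor
  - book 6 (The Glass Key): author_id=1 -> matches Perez
All 6 rows appear; 1 has NULL author.

SQL:
SELECT a.title, b.name AS author
FROM books a
LEFT JOIN authors b ON a.author_id = b.id

Result:
title          | author
---------------+-------
Distant Shores | Taylor
The Iron Gate  | Taylor
Falling Leaves | Davis 
Paper Boats    | NULL  
The Last Train | Taylor
The Glass Key  | Perez 


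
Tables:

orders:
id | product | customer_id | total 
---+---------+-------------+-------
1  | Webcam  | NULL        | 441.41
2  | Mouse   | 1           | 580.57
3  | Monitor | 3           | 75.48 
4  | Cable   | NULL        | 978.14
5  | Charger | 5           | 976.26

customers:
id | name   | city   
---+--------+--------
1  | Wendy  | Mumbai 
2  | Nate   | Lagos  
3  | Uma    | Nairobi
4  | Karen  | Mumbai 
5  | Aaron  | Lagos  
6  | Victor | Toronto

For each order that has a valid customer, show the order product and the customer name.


INNER JOIN keeps only orders rows whose customer_id matches an id in customers. Walk through each order:
  - order 1 (Webcam): customer_id=NULL, no match -> dropped
  - order 2 (Mouse): customer_id=1 -> matches Wendy
  - order 3 (Monitor): customer_id=3 -> matches Uma
  - order 4 (Cable): customer_id=NULL, no match -> dropped
  - order 5 (Charger): customer_id=5 -> matches Aaron
So 2 of 5 rows are dropped.

SQL:
SELECT a.product, b.name AS customer
FROM orders a
INNER JOIN customers b ON a.customer_id = b.id

Result:
product | customer
--------+---------
Mouse   | Wendy   
Monitor | Uma     
Charger | Aaron   


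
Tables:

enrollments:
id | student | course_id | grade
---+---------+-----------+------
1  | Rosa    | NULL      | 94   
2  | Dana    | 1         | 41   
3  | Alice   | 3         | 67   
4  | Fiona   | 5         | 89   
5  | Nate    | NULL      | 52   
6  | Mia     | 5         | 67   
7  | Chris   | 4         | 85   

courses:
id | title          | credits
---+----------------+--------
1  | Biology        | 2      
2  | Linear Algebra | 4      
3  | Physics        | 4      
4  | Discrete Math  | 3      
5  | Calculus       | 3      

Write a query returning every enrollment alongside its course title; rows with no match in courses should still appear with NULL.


LEFT JOIN keeps every row from enrollments (the left table); where course_id has no match in courses, the course columns become NULL. Walk through each enrollment:
  - enrollment 1 (Rosa): course_id=NULL, no match -> kept with NULL
  - enrollment 2 (Dana): course_id=1 -> matches Biology
  - enrollment 3 (Alice): course_id=3 -> matches Physics
  - enrollment 4 (Fiona): course_id=5 -> matches Calculus
  - enrollment 5 (Nate): course_id=NULL, no match -> kept with NULL
  - enrollment 6 (Mia): course_id=5 -> matches Calculus
  - enrollment 7 (Chris): course_id=4 -> matches Discrete Math
All 7 rows appear; 2 have NULL course.

SQL:
SELECT a.student, b.title AS course
FROM enrollments a
LEFT JOIN courses b ON a.course_id = b.id

Result:
student | course       
--------+--------------
Rosa    | NULL         
Dana    | Biology      
Alice   | Physics      
Fiona   | Calculus     
Nate    | NULL         
Mia     | Calculus     
Chris   | Discrete Math


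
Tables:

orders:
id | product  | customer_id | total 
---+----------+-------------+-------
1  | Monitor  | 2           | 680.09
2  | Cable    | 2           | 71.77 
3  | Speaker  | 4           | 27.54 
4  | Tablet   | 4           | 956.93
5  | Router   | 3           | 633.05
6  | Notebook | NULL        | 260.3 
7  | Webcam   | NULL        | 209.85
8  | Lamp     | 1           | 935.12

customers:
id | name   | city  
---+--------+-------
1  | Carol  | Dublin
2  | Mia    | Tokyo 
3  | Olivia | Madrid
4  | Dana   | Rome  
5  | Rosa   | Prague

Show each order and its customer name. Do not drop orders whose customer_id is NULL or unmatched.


LEFT JOIN keeps every row from orders (the left table); where customer_id has no match in customers, the customer columns become NULL. Walk through each order:
  - order 1 (Monitor): customer_id=2 -> matches Mia
  - order 2 (Cable): customer_id=2 -> matches Mia
  - order 3 (Speaker): customer_id=4 -> matches Dana
  - order 4 (Tablet): customer_id=4 -> matches Dana
  - order 5 (Router): customer_id=3 -> matches Olivia
  - order 6 (Notebook): customer_id=NULL, no match -> kept with NULL
  - order 7 (Webcam): customer_id=NULL, no match -> kept with NULL
  - order 8 (Lamp): customer_id=1 -> matches Carol
All 8 rows appear; 2 have NULL customer.

SQL:
SELECT a.product, b.name AS customer
FROM orders a
LEFT JOIN customers b ON a.customer_id = b.id

Result:
product  | customer
---------+---------
Monitor  | Mia     
Cable    | Mia     
Speaker  | Dana    
Tablet   | Dana    
Router   | Olivia  
Notebook | NULL    
Webcam   | NULL    
Lamp     | Carol   


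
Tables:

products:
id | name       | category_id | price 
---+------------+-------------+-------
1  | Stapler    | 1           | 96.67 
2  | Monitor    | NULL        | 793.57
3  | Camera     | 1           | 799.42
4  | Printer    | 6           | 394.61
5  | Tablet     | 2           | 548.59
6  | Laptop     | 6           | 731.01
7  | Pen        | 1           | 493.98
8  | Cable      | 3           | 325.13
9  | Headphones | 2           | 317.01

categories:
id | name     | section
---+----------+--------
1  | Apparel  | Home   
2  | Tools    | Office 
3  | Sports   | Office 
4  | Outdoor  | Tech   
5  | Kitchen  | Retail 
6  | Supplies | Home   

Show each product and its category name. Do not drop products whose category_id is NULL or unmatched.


LEFT JOIN keeps every row from products (the left table); where category_id has no match in categories, the category columns become NULL. Walk through each product:
  - product 1 (Stapler): category_id=1 -> matches Apparel
  - product 2 (Monitor): category_id=NULL, no match -> kept with NULL
  - product 3 (Camera): category_id=1 -> matches Apparel
  - product 4 (Printer): category_id=6 -> matches Supplies
  - product 5 (Tablet): category_id=2 -> matches Tools
  - product 6 (Laptop): category_id=6 -> matches Supplies
  - product 7 (Pen): category_id=1 -> matches Apparel
  - product 8 (Cable): category_id=3 -> matches Sports
  - product 9 (Headphones): category_id=2 -> matches Tools
All 9 rows appear; 1 has NULL category.

SQL:
SELECT a.name, b.name AS category
FROM products a
LEFT JOIN categories b ON a.category_id = b.id

Result:
name       | category
-----------+---------
Stapler    | Apparel 
Monitor    | NULL    
Camera     | Apparel 
Printer    | Supplies
Tablet     | Tools   
Laptop     | Supplies
Pen        | Apparel 
Cable      | Sports  
Headphones | Tools   


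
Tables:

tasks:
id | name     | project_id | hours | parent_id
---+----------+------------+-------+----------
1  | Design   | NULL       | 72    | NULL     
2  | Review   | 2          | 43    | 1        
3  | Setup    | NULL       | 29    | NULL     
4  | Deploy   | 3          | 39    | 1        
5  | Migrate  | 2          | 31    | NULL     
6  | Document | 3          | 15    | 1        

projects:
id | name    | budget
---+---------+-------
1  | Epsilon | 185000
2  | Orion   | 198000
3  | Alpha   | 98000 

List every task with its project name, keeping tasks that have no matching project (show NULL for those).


LEFT JOIN keeps every row from tasks (the left table); where project_id has no match in projects, the project columns become NULL. Walk through each task:
  - task 1 (Design): project_id=NULL, no match -> kept with NULL
  - task 2 (Review): project_id=2 -> matches Orion
  - task 3 (Setup): project_id=NULL, no match -> kept with NULL
  - task 4 (Deploy): project_id=3 -> matches Alpha
  - task 5 (Migrate): project_id=2 -> matches Orion
  - task 6 (Document): project_id=3 -> matches Alpha
All 6 rows appear; 2 have NULL project.

SQL:
SELECT a.name, b.name AS project
FROM tasks a
LEFT JOIN projects b ON a.project_id = b.id

Result:
name     | project
---------+--------
Design   | NULL   
Review   | Orion  
Setup    | NULL   
Deploy   | Alpha  
Migrate  | Orion  
Document | Alpha  


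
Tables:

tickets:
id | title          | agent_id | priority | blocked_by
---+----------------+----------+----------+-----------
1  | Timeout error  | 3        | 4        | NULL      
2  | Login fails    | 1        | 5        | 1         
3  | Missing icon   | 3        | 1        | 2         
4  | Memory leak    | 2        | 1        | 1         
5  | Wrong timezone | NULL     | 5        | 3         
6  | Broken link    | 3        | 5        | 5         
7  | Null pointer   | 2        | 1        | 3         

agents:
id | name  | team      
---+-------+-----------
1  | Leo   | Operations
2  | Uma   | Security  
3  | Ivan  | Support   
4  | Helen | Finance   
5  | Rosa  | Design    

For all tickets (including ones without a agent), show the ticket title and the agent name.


LEFT JOIN keeps every row from tickets (the left table); where agent_id has no match in agents, the agent columns become NULL. Walk through each ticket:
  - ticket 1 (Timeout error): agent_id=3 -> matches Ivan
  - ticket 2 (Login fails): agent_id=1 -> matches Leo
  - ticket 3 (Missing icon): agent_id=3 -> matches Ivan
  - ticket 4 (Memory leak): agent_id=2 -> matches Uma
  - ticket 5 (Wrong timezone): agent_id=NULL, no match -> kept with NULL
  - ticket 6 (Broken link): agent_id=3 -> matches Ivan
  - ticket 7 (Null pointer): agent_id=2 -> matches Uma
All 7 rows appear; 1 has NULL agent.

SQL:
SELECT a.title, b.name AS agent
FROM tickets a
LEFT JOIN agents b ON a.agent_id = b.id

Result:
title          | agent
---------------+------
Timeout error  | Ivan 
Login fails    | Leo  
Missing icon   | Ivan 
Memory leak    | Uma  
Wrong timezone | NULL 
Broken link    | Ivan 
Null pointer   | Uma  


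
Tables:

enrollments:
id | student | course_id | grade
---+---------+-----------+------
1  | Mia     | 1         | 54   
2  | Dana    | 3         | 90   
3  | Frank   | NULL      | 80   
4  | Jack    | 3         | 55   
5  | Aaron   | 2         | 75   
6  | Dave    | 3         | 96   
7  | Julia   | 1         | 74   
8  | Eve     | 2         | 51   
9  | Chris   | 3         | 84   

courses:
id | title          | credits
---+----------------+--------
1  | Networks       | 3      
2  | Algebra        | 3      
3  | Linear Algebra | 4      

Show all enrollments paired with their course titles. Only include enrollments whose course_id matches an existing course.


INNER JOIN keeps only enrollments rows whose course_id matches an id in courses. Walk through each enrollment:
  - enrollment 1 (Mia): course_id=1 -> matches Networks
  - enrollment 2 (Dana): course_id=3 -> matches Linear Algebra
  - enrollment 3 (Frank): course_id=NULL, no match -> dropped
  - enrollment 4 (Jack): course_id=3 -> matches Linear Algebra
  - enrollment 5 (Aaron): course_id=2 -> matches Algebra
  - enrollment 6 (Dave): course_id=3 -> matches Linear Algebra
  - enrollment 7 (Julia): course_id=1 -> matches Networks
  - enrollment 8 (Eve): course_id=2 -> matches Algebra
  - enrollment 9 (Chris): course_id=3 -> matches Linear Algebra
So 1 of 9 rows is dropped.

SQL:
SELECT a.student, b.title AS course
FROM enrollments a
INNER JOIN courses b ON a.course_id = b.id

Result:
student | course        
--------+---------------
Mia     | Networks      
Dana    | Linear Algebra
Jack    | Linear Algebra
Aaron   | Algebra       
Dave    | Linear Algebra
Julia   | Networks      
Eve     | Algebra       
Chris   | Linear Algebra


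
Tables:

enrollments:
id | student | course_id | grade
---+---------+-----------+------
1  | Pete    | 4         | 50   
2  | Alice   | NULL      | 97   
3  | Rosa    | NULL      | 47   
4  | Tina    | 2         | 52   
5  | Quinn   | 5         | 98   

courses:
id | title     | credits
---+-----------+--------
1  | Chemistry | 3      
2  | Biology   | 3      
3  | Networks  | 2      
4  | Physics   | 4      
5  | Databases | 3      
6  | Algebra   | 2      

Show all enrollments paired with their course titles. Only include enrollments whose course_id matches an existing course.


INNER JOIN keeps only enrollments rows whose course_id matches an id in courses. Walk through each enrollment:
  - enrollment 1 (Pete): course_id=4 -> matches Physics
  - enrollment 2 (Alice): course_id=NULL, no match -> dropped
  - enrollment 3 (Rosa): course_id=NULL, no match -> dropped
  - enrollment 4 (Tina): course_id=2 -> matches Biology
  - enrollment 5 (Quinn): course_id=5 -> matches Databases
So 2 of 5 rows are dropped.

SQL:
SELECT a.student, b.title AS course
FROM enrollments a
INNER JOIN courses b ON a.course_id = b.id

Result:
student | course   
--------+----------
Pete    | Physics  
Tina    | Biology  
Quinn   | Databases


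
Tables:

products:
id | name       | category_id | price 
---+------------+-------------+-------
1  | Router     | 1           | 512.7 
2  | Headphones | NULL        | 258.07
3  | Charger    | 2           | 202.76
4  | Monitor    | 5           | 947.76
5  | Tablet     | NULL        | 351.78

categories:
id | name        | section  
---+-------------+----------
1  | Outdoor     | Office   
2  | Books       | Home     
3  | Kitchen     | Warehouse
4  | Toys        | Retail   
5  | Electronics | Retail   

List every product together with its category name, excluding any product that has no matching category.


INNER JOIN keeps only products rows whose category_id matches an id in categories. Walk through each product:
  - product 1 (Router): category_id=1 -> matches Outdoor
  - product 2 (Headphones): category_id=NULL, no match -> dropped
  - product 3 (Charger): category_id=2 -> matches Books
  - product 4 (Monitor): category_id=5 -> matches Electronics
  - product 5 (Tablet): category_id=NULL, no match -> dropped
So 2 of 5 rows are dropped.

SQL:
SELECT a.name, b.name AS category
FROM products a
INNER JOIN categories b ON a.category_id = b.id

Result:
name    | category   
--------+------------
Router  | Outdoor    
Charger | Books      
Monitor | Electronics


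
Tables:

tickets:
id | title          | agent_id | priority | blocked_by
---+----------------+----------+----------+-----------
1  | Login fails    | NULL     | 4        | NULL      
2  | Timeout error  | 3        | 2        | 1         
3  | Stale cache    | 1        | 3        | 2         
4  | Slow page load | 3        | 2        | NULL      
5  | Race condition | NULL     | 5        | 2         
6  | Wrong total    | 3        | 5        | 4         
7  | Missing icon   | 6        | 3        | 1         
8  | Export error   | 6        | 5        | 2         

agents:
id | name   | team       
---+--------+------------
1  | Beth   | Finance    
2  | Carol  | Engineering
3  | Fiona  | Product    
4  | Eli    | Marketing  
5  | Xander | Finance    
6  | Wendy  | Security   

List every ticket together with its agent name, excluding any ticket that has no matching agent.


INNER JOIN keeps only tickets rows whose agent_id matches an id in agents. Walk through each ticket:
  - ticket 1 (Login fails): agent_id=NULL, no match -> dropped
  - ticket 2 (Timeout error): agent_id=3 -> matches Fiona
  - ticket 3 (Stale cache): agent_id=1 -> matches Beth
  - ticket 4 (Slow page load): agent_id=3 -> matches Fiona
  - ticket 5 (Race condition): agent_id=NULL, no match -> dropped
  - ticket 6 (Wrong total): agent_id=3 -> matches Fiona
  - ticket 7 (Missing icon): agent_id=6 -> matches Wendy
  - ticket 8 (Export error): agent_id=6 -> matches Wendy
So 2 of 8 rows are dropped.

SQL:
SELECT a.title, b.name AS agent
FROM tickets a
INNER JOIN agents b ON a.agent_id = b.id

Result:
title          | agent
---------------+------
Timeout error  | Fiona
Stale cache    | Beth 
Slow page load | Fiona
Wrong total    | Fiona
Missing icon   | Wendy
Export error   | Wendy


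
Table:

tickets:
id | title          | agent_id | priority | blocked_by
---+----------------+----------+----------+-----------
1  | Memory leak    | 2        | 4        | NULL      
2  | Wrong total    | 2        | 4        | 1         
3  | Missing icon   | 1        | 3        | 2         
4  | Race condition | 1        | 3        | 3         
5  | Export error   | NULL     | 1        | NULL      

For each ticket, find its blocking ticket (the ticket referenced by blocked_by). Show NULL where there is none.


This is a self-join: tickets is joined to a second copy of itself, matching each row's blocked_by to another row's id. Use LEFT JOIN so rows with blocked_by=NULL are kept.
  - ticket 1 (Memory leak): blocked_by=NULL -> NULL
  - ticket 2 (Wrong total): blocked_by=1 -> Memory leak
  - ticket 3 (Missing icon): blocked_by=2 -> Wrong total
  - ticket 4 (Race condition): blocked_by=3 -> Missing icon
  - ticket 5 (Export error): blocked_by=NULL -> NULL

SQL:
SELECT a.title AS item, b.title AS blocked_by
FROM tickets a
LEFT JOIN tickets b ON a.blocked_by = b.id

Result:
item           | blocked_by  
---------------+-------------
Memory leak    | NULL        
Wrong total    | Memory leak 
Missing icon   | Wrong total 
Race condition | Missing icon
Export error   | NULL        


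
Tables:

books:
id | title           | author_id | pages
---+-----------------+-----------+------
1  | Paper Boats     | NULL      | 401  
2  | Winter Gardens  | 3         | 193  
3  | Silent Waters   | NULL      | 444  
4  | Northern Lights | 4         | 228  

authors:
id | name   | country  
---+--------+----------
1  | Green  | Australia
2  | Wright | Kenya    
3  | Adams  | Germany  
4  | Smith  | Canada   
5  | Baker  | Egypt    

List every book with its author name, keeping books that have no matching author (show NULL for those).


LEFT JOIN keeps every row from books (the left table); where author_id has no match in authors, the author columns become NULL. Walk through each book:
  - book 1 (Paper Boats): author_id=NULL, no match -> kept with NULL
  - book 2 (Winter Gardens): author_id=3 -> matches Adams
  - book 3 (Silent Waters): author_id=NULL, no match -> kept with NULL
  - book 4 (Northern Lights): author_id=4 -> matches Smith
All 4 rows appear; 2 have NULL author.

SQL:
SELECT a.title, b.name AS author
FROM books a
LEFT JOIN authors b ON a.author_id = b.id

Result:
title           | author
----------------+-------
Paper Boats     | NULL  
Winter Gardens  | Adams 
Silent Waters   | NULL  
Northern Lights | Smith 


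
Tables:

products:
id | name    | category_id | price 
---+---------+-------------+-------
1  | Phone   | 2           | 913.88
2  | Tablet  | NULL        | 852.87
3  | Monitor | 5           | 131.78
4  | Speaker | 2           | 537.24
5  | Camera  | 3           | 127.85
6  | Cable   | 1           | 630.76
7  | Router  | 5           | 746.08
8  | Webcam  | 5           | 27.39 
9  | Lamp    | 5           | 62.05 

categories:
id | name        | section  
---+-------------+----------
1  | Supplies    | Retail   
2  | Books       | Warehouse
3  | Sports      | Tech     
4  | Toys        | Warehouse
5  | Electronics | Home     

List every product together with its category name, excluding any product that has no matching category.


INNER JOIN keeps only products rows whose category_id matches an id in categories. Walk through each product:
  - product 1 (Phone): category_id=2 -> matches Books
  - product 2 (Tablet): category_id=NULL, no match -> dropped
  - product 3 (Monitor): category_id=5 -> matches Electronics
  - product 4 (Speaker): category_id=2 -> matches Books
  - product 5 (Camera): category_id=3 -> matches Sports
  - product 6 (Cable): category_id=1 -> matches Supplies
  - product 7 (Router): category_id=5 -> matches Electronics
  - product 8 (Webcam): category_id=5 -> matches Electronics
  - product 9 (Lamp): category_id=5 -> matches Electronics
So 1 of 9 rows is dropped.

SQL:
SELECT a.name, b.name AS category
FROM products a
INNER JOIN categories b ON a.category_id = b.id

Result:
name    | category   
--------+------------
Phone   | Books      
Monitor | Electronics
Speaker | Books      
Camera  | Sports     
Cable   | Supplies   
Router  | Electronics
Webcam  | Electronics
Lamp    | Electronics


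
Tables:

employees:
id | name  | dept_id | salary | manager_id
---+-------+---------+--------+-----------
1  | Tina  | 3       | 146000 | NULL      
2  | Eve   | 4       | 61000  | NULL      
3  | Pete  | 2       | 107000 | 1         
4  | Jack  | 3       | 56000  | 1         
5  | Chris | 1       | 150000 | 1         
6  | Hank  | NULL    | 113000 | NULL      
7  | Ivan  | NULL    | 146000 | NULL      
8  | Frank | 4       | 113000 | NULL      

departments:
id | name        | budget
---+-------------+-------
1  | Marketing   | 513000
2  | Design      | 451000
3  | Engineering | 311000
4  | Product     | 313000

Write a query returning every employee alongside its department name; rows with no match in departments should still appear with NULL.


LEFT JOIN keeps every row from employees (the left table); where dept_id has no match in departments, the department columns become NULL. Walk through each employee:
  - employee 1 (Tina): dept_id=3 -> matches Engineering
  - employee 2 (Eve): dept_id=4 -> matches Product
  - employee 3 (Pete): dept_id=2 -> matches Design
  - employee 4 (Jack): dept_id=3 -> matches Engineering
  - employee 5 (Chris): dept_id=1 -> matches Marketing
  - employee 6 (Hank): dept_id=NULL, no match -> kept with NULL
  - employee 7 (Ivan): dept_id=NULL, no match -> kept with NULL
  - employee 8 (Frank): dept_id=4 -> matches Product
All 8 rows appear; 2 have NULL department.

SQL:
SELECT a.name, b.name AS department
FROM employees a
LEFT JOIN departments b ON a.dept_id = b.id

Result:
name  | department 
------+------------
Tina  | Engineering
Eve   | Product    
Pete  | Design     
Jack  | Engineering
Chris | Marketing  
Hank  | NULL       
Ivan  | NULL       
Frank | Product    
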